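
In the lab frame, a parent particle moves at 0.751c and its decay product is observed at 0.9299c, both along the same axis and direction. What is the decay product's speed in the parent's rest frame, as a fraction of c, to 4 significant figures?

Inverse velocity addition: u' = (u − v)/(1 − uv/c²)
= (0.9299 − 0.751)/(1 − 0.9299×0.751) = 0.1789/0.301645 = 0.5931

u' ≈ 0.5931c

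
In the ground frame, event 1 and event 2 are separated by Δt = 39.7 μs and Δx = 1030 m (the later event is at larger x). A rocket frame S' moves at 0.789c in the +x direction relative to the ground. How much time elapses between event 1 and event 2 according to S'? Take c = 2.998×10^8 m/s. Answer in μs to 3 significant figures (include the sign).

γ = 1/√(1 − 0.789²) = 1.6276
Δt' = γ(Δt − vΔx/c²) = 1.6276 × (39.7 μs − 0.789×1030 m / (2.998×10^8 m/s))
= 1.6276 × (36.989 μs) = 60.2 μs

Δt' ≈ 60.2 μs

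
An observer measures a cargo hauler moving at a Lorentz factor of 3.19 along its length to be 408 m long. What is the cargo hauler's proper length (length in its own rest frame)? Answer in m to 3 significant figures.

γ = 3.19 (given)
L₀ = γL = 3.19 × 408 = 1300 m

L₀ ≈ 1300 m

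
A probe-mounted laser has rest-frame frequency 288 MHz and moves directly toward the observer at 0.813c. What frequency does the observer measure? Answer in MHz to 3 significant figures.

f_obs ≈ 897 MHz

Relativistic Doppler: f_obs = f_src √((1+β)/(1−β))
= 288 × √(1.8130/0.18700) = 288 × 3.1137 = 897 MHz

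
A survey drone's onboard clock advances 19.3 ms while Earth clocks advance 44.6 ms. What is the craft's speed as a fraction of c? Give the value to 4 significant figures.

γ = Δt/τ₀ = 44.6/19.3 = 2.31088
β = √(1 − 1/γ²) = √(1 − 1/2.31088²) = 0.9015

β ≈ 0.9015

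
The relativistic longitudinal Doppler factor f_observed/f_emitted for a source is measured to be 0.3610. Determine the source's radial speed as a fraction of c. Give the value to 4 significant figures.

f_obs/f_src = √((1−β)/(1+β)) = 0.3610  ⇒  (1−β)/(1+β) = 0.130321
β = |1 − D²|/(1 + D²) = |1 − 0.130321|/(1 + 0.130321) = 0.7694

β ≈ 0.7694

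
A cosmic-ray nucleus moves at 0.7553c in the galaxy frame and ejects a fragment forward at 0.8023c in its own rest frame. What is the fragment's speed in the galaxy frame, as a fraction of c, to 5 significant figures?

u ≈ 0.96988c

Compose boost 2: (0.8023 + 0.7553)/(1 + 0.8023×0.7553) = 1.5576/1.605977 = 0.96988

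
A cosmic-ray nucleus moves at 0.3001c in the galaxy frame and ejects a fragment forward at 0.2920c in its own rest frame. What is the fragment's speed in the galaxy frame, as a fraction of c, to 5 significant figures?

Compose boost 2: (0.2920 + 0.3001)/(1 + 0.2920×0.3001) = 0.59210/1.087629 = 0.54440

u ≈ 0.54440c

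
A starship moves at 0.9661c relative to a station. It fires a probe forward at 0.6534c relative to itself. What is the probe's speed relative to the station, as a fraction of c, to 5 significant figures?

Relativistic velocity addition: u = (u' + v)/(1 + u'v/c²)
= (0.6534 + 0.9661)/(1 + 0.6534×0.9661) = 1.6195/1.631250 = 0.99280

u ≈ 0.99280c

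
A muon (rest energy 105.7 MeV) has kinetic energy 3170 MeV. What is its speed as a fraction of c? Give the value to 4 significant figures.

γ = 1 + K/(m₀c²) = 1 + 3170/105.7 = 30.9905
β = √(1 − 1/γ²) = 0.9995

β ≈ 0.9995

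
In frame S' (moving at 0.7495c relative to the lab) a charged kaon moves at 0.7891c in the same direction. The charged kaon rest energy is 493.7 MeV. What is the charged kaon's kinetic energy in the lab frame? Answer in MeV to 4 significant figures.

K ≈ 1438 MeV

u_lab = (0.7891 + 0.7495)/(1 + 0.7891×0.7495) = 0.9668032
γ = 1/√(1 − 0.9668032²) = 3.91355
K = (γ − 1)m₀c² = (3.91355 − 1) × 493.7 = 2.91355 × 493.7 = 1438 MeV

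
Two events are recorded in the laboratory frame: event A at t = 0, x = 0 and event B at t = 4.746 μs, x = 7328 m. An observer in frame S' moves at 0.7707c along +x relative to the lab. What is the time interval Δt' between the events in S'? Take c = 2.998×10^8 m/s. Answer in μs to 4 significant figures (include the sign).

γ = 1/√(1 − 0.7707²) = 1.56937
Δt' = γ(Δt − vΔx/c²) = 1.56937 × (4.746 μs − 0.7707×7328 m / (2.998×10^8 m/s))
= 1.56937 × (-14.0922 μs) = -22.12 μs

Δt' ≈ -22.12 μs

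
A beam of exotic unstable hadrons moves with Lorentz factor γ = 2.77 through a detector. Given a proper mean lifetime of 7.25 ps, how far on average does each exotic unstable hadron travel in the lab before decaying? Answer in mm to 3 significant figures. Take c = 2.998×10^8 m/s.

β = √(1 − 1/γ²) = √(1 − 1/2.77²) = 0.93256
Dilated lifetime: Δt = γτ₀ = 2.77 × 7.25 ps = 20.082 ps
d = vΔt = 0.93256c × 20.082 ps = 2.7958×10^8 m/s × 2.0082×10^-11 s = 5.61 mm

d ≈ 5.61 mm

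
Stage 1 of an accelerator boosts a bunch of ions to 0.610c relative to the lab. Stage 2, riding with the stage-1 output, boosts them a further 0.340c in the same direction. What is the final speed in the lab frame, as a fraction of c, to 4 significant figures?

Compose boost 2: (0.340 + 0.610)/(1 + 0.340×0.610) = 0.9500/1.20740 = 0.7868

u ≈ 0.7868c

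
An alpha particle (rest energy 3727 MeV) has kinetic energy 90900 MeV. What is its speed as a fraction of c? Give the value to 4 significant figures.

γ = 1 + K/(m₀c²) = 1 + 90900/3727 = 25.3896
β = √(1 − 1/γ²) = 0.9992

β ≈ 0.9992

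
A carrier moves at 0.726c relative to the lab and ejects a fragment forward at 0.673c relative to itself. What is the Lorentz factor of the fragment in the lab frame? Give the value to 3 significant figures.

γ ≈ 2.93

u_lab = (0.673 + 0.726)/(1 + 0.673×0.726) = 1.399/1.48860 = 0.939810
γ = 1/√(1 − 0.939810²) = 2.93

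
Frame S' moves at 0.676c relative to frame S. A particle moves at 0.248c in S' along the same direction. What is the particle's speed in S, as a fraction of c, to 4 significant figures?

u ≈ 0.7913c

Relativistic velocity addition: u = (u' + v)/(1 + u'v/c²)
= (0.248 + 0.676)/(1 + 0.248×0.676) = 0.9240/1.16765 = 0.7913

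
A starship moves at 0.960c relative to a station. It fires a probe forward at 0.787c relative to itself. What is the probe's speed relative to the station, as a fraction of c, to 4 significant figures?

u ≈ 0.9951c

Relativistic velocity addition: u = (u' + v)/(1 + u'v/c²)
= (0.787 + 0.960)/(1 + 0.787×0.960) = 1.747/1.75552 = 0.9951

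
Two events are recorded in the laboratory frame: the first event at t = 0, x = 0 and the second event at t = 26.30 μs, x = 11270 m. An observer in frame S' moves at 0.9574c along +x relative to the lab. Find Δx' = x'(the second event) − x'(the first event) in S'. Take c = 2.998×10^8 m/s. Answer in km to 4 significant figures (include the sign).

Δx' ≈ 12.89 km

γ = 1/√(1 − 0.9574²) = 3.46302
Δx' = γ(Δx − vΔt) = 3.46302 × (11270 m − 0.9574×(2.998×10^8 m/s)×26.30×10^-6 s)
= 3.46302 × (3721.15 m) = 12.89 km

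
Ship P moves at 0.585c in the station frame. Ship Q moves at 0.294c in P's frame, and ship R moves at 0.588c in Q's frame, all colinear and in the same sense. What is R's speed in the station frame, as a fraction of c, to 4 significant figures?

Compose boost 2: (0.294 + 0.585)/(1 + 0.294×0.585) = 0.8790/1.17199 = 0.750006
Compose boost 3: (0.588 + 0.750006)/(1 + 0.588×0.750006) = 1.33801/1.44100 = 0.9285

u ≈ 0.9285c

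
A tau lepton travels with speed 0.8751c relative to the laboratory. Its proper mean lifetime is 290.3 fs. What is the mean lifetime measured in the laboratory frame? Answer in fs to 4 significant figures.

Δt ≈ 599.9 fs

γ = 1/√(1 − 0.8751²) = 2.06636
Time dilation: Δt = γτ₀ = 2.06636 × 290.3 fs = 599.9 fs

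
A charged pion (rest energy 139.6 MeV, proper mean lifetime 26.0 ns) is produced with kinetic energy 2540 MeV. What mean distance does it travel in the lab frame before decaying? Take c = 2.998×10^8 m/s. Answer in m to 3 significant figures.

γ = 1 + K/(m₀c²) = 1 + 2540/139.6 = 19.195
β = √(1 − 1/γ²) = 0.99864
Dilated lifetime: γτ₀ = 19.195 × 26.0 ns = 499.07 ns
d = βc·γτ₀ = 0.99864 × (2.998×10^8 m/s) × 4.9907×10^-7 s = 149 m

d ≈ 149 m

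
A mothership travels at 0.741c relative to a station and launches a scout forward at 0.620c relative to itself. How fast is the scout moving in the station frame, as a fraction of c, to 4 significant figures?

Compose boost 2: (0.620 + 0.741)/(1 + 0.620×0.741) = 1.361/1.45942 = 0.9326

u ≈ 0.9326c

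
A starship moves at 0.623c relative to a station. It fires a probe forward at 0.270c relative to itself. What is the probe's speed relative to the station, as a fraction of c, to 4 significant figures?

Relativistic velocity addition: u = (u' + v)/(1 + u'v/c²)
= (0.270 + 0.623)/(1 + 0.270×0.623) = 0.8930/1.16821 = 0.7644

u ≈ 0.7644c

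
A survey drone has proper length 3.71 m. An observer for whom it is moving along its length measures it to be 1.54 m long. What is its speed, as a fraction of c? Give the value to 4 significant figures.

β ≈ 0.9098

γ = L₀/L = 3.71/1.54 = 2.40909
β = √(1 − 1/γ²) = 0.9098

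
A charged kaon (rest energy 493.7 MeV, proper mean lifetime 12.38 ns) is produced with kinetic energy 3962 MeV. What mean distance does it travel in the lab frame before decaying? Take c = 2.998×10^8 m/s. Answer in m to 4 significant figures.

d ≈ 33.29 m

γ = 1 + K/(m₀c²) = 1 + 3962/493.7 = 9.02512
β = √(1 − 1/γ²) = 0.993843
Dilated lifetime: γτ₀ = 9.02512 × 12.38 ns = 111.731 ns
d = βc·γτ₀ = 0.993843 × (2.998×10^8 m/s) × 1.11731×10^-7 s = 33.29 m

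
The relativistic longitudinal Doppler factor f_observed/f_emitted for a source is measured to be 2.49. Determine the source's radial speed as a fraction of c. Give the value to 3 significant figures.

β ≈ 0.722

f_obs/f_src = √((1+β)/(1−β)) = 2.49  ⇒  (1+β)/(1−β) = 6.2001
β = |1 − D²|/(1 + D²) = |1 − 6.2001|/(1 + 6.2001) = 0.722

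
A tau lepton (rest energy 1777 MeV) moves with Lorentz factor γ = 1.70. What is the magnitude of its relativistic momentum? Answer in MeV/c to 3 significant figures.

β = √(1 − 1/γ²) = √(1 − 1/1.70²) = 0.80869
p = γβm₀c = 1.70 × 0.80869 × 1777 MeV/c = 2440 MeV/c

p ≈ 2440 MeV/c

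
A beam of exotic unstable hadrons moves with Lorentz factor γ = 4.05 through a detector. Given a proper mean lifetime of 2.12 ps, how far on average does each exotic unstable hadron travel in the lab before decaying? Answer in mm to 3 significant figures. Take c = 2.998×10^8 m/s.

d ≈ 2.49 mm

β = √(1 − 1/γ²) = √(1 − 1/4.05²) = 0.96904
Dilated lifetime: Δt = γτ₀ = 4.05 × 2.12 ps = 8.5860 ps
d = vΔt = 0.96904c × 8.5860 ps = 2.9052×10^8 m/s × 8.5860×10^-12 s = 2.49 mm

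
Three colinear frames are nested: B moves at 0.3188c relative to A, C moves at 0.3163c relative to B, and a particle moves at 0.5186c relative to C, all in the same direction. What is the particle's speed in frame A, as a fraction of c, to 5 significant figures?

u ≈ 0.84323c

Compose boost 2: (0.3163 + 0.3188)/(1 + 0.3163×0.3188) = 0.63510/1.100836 = 0.5769249
Compose boost 3: (0.5186 + 0.5769249)/(1 + 0.5186×0.5769249) = 1.095525/1.299193 = 0.84323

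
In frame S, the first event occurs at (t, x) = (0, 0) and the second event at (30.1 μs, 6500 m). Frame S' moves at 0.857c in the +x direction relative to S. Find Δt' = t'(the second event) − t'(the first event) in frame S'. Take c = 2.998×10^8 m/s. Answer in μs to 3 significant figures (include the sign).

γ = 1/√(1 − 0.857²) = 1.9406
Δt' = γ(Δt − vΔx/c²) = 1.9406 × (30.1 μs − 0.857×6500 m / (2.998×10^8 m/s))
= 1.9406 × (11.519 μs) = 22.4 μs

Δt' ≈ 22.4 μs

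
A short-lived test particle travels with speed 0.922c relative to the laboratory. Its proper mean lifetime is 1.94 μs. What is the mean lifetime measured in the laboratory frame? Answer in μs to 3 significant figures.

γ = 1/√(1 − 0.922²) = 2.5827
Time dilation: Δt = γτ₀ = 2.5827 × 1.94 μs = 5.01 μs

Δt ≈ 5.01 μs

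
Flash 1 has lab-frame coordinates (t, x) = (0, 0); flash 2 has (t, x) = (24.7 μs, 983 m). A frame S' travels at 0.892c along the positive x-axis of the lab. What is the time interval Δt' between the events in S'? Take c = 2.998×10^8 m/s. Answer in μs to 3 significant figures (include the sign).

γ = 1/√(1 − 0.892²) = 2.2122
Δt' = γ(Δt − vΔx/c²) = 2.2122 × (24.7 μs − 0.892×983 m / (2.998×10^8 m/s))
= 2.2122 × (21.775 μs) = 48.2 μs

Δt' ≈ 48.2 μs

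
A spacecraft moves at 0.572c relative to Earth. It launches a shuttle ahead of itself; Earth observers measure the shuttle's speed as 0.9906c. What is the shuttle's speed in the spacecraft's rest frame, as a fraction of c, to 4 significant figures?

Inverse velocity addition: u' = (u − v)/(1 − uv/c²)
= (0.9906 − 0.572)/(1 − 0.9906×0.572) = 0.4186/0.433377 = 0.9659

u' ≈ 0.9659c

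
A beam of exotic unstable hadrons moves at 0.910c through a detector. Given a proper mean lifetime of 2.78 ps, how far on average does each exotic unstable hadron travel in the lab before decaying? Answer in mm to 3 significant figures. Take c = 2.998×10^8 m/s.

d ≈ 1.83 mm

γ = 1/√(1 − 0.910²) = 2.4119
Dilated lifetime: Δt = γτ₀ = 2.4119 × 2.78 ps = 6.7051 ps
d = vΔt = 0.910c × 6.7051 ps = 2.7282×10^8 m/s × 6.7051×10^-12 s = 1.83 mm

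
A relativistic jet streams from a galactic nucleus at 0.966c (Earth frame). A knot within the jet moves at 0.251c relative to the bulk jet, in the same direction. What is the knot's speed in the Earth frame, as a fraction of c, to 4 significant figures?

Relativistic velocity addition: u = (u' + v)/(1 + u'v/c²)
= (0.251 + 0.966)/(1 + 0.251×0.966) = 1.217/1.24247 = 0.9795

u ≈ 0.9795c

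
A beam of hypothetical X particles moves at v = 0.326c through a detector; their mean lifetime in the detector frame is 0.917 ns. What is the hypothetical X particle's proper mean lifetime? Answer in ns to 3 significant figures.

τ₀ ≈ 0.867 ns

γ = 1/√(1 − 0.326²) = 1.0578
Proper time: τ₀ = Δt/γ = 0.917/1.0578 = 0.867 ns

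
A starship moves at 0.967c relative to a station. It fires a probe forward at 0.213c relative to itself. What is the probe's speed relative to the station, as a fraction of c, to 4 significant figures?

Relativistic velocity addition: u = (u' + v)/(1 + u'v/c²)
= (0.213 + 0.967)/(1 + 0.213×0.967) = 1.180/1.20597 = 0.9785

u ≈ 0.9785c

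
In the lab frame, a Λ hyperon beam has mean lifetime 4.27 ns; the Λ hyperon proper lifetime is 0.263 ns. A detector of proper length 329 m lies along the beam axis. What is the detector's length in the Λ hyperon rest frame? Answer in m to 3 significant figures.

L ≈ 20.3 m

Time dilation ⇒ γ = Δt/τ₀ = 4.27/0.263 = 16.236
Length contraction: L = L₀/γ = 329/16.236 = 20.3 m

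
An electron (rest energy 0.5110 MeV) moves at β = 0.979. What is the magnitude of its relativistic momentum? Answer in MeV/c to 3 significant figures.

γ = 1/√(1 − 0.979²) = 4.9053
p = γβm₀c = 4.9053 × 0.979 × 0.5110 MeV/c = 2.45 MeV/c

p ≈ 2.45 MeV/c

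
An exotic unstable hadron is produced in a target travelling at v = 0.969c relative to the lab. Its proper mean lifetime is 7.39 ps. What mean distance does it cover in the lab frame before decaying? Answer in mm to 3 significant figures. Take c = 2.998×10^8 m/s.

γ = 1/√(1 − 0.969²) = 4.0476
Dilated lifetime: Δt = γτ₀ = 4.0476 × 7.39 ps = 29.912 ps
d = vΔt = 0.969c × 29.912 ps = 2.9051×10^8 m/s × 2.9912×10^-11 s = 8.69 mm

d ≈ 8.69 mm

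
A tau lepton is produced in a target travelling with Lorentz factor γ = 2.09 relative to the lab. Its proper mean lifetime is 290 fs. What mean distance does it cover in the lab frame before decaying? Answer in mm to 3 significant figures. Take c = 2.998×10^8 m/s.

d ≈ 0.160 mm

β = √(1 − 1/γ²) = √(1 − 1/2.09²) = 0.87810
Dilated lifetime: Δt = γτ₀ = 2.09 × 290 fs = 606.10 fs
d = vΔt = 0.87810c × 606.10 fs = 2.6326×10^8 m/s × 6.0610×10^-13 s = 0.160 mm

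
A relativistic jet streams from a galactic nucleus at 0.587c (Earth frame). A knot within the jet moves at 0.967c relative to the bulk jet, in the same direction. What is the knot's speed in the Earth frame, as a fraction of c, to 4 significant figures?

u ≈ 0.9913c

Relativistic velocity addition: u = (u' + v)/(1 + u'v/c²)
= (0.967 + 0.587)/(1 + 0.967×0.587) = 1.554/1.56763 = 0.9913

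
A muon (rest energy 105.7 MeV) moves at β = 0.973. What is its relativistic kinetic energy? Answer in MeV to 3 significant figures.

K ≈ 352 MeV

γ = 1/√(1 − 0.973²) = 4.3327
K = (γ − 1)m₀c² = (4.3327 − 1) × 105.7 MeV = 3.3327 × 105.7 MeV = 352 MeV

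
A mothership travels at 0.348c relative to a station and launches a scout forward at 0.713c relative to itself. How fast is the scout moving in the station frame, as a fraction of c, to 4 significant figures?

Compose boost 2: (0.713 + 0.348)/(1 + 0.713×0.348) = 1.061/1.24812 = 0.8501

u ≈ 0.8501c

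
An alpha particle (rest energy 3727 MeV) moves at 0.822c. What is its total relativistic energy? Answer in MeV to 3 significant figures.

E ≈ 6540 MeV

γ = 1/√(1 − 0.822²) = 1.7560
E = γm₀c² = 1.7560 × 3727 MeV = 6540 MeV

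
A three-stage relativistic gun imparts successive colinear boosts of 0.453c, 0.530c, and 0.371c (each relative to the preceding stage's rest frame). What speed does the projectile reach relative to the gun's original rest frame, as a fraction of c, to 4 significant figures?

u ≈ 0.8992c

Compose boost 2: (0.530 + 0.453)/(1 + 0.530×0.453) = 0.9830/1.24009 = 0.792684
Compose boost 3: (0.371 + 0.792684)/(1 + 0.371×0.792684) = 1.16368/1.29409 = 0.8992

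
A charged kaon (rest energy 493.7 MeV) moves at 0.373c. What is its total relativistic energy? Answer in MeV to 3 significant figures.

γ = 1/√(1 − 0.373²) = 1.0778
E = γm₀c² = 1.0778 × 493.7 MeV = 532 MeV

E ≈ 532 MeV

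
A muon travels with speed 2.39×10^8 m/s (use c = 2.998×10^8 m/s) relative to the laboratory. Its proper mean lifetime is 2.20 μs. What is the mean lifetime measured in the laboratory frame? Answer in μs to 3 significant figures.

β = v/c = 2.39×10^8 / 2.998×10^8 = 0.79720
γ = 1/√(1 − 0.79720²) = 1.6564
Time dilation: Δt = γτ₀ = 1.6564 × 2.20 μs = 3.64 μs

Δt ≈ 3.64 μs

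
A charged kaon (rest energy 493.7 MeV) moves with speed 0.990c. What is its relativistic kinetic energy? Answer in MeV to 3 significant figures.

K ≈ 3010 MeV

γ = 1/√(1 − 0.990²) = 7.0888
K = (γ − 1)m₀c² = (7.0888 − 1) × 493.7 MeV = 6.0888 × 493.7 MeV = 3010 MeV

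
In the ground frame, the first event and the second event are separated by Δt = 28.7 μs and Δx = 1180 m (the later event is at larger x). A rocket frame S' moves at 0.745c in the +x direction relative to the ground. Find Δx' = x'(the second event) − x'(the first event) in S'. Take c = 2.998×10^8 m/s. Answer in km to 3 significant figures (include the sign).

γ = 1/√(1 − 0.745²) = 1.4991
Δx' = γ(Δx − vΔt) = 1.4991 × (1180 m − 0.745×(2.998×10^8 m/s)×28.7×10^-6 s)
= 1.4991 × (-5230.2 m) = -7.84 km

Δx' ≈ -7.84 km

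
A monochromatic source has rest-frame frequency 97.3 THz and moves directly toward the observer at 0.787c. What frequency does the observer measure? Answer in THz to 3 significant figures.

f_obs ≈ 282 THz

Relativistic Doppler: f_obs = f_src √((1+β)/(1−β))
= 97.3 × √(1.7870/0.21300) = 97.3 × 2.8965 = 282 THz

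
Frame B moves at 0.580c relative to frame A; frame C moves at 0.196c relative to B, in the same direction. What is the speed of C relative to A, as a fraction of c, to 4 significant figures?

u ≈ 0.6968c

Compose boost 2: (0.196 + 0.580)/(1 + 0.196×0.580) = 0.7760/1.11368 = 0.6968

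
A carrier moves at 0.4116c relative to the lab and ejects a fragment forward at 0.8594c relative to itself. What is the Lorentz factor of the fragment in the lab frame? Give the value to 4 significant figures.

u_lab = (0.8594 + 0.4116)/(1 + 0.8594×0.4116) = 1.2710/1.353729 = 0.9388880
γ = 1/√(1 − 0.9388880²) = 2.905

γ ≈ 2.905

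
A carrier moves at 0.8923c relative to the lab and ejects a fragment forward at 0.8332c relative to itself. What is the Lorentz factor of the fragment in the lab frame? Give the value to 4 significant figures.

u_lab = (0.8332 + 0.8923)/(1 + 0.8332×0.8923) = 1.7255/1.743464 = 0.9896962
γ = 1/√(1 − 0.9896962²) = 6.984

γ ≈ 6.984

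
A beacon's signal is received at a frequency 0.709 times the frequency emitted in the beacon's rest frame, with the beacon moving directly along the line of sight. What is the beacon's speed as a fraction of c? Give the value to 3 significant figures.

f_obs/f_src = √((1−β)/(1+β)) = 0.709  ⇒  (1−β)/(1+β) = 0.50268
β = |1 − D²|/(1 + D²) = |1 − 0.50268|/(1 + 0.50268) = 0.331

β ≈ 0.331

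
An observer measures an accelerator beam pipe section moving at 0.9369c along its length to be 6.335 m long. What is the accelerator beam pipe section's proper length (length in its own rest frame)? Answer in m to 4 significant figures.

L₀ ≈ 18.12 m

γ = 1/√(1 − 0.9369²) = 2.86043
L₀ = γL = 2.86043 × 6.335 = 18.12 m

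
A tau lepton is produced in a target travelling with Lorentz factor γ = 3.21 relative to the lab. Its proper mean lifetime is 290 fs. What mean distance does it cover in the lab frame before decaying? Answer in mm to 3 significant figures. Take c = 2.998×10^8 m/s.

β = √(1 − 1/γ²) = √(1 − 1/3.21²) = 0.95024
Dilated lifetime: Δt = γτ₀ = 3.21 × 290 fs = 930.90 fs
d = vΔt = 0.95024c × 930.90 fs = 2.8488×10^8 m/s × 9.3090×10^-13 s = 0.265 mm

d ≈ 0.265 mm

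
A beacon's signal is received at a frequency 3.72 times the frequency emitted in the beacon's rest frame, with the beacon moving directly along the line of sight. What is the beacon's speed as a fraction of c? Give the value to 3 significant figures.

β ≈ 0.865

f_obs/f_src = √((1+β)/(1−β)) = 3.72  ⇒  (1+β)/(1−β) = 13.838
β = |1 − D²|/(1 + D²) = |1 − 13.838|/(1 + 13.838) = 0.865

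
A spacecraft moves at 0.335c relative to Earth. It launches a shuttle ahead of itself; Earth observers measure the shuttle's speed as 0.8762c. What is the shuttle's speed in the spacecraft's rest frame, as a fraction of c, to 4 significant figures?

Inverse velocity addition: u' = (u − v)/(1 − uv/c²)
= (0.8762 − 0.335)/(1 − 0.8762×0.335) = 0.5412/0.706473 = 0.7661

u' ≈ 0.7661c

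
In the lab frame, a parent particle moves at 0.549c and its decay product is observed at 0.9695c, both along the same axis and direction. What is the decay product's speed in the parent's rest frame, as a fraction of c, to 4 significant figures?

Inverse velocity addition: u' = (u − v)/(1 − uv/c²)
= (0.9695 − 0.549)/(1 − 0.9695×0.549) = 0.4205/0.467744 = 0.8990

u' ≈ 0.8990c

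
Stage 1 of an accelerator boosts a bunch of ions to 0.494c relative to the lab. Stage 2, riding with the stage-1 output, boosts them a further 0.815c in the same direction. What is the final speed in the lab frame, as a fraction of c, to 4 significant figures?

Compose boost 2: (0.815 + 0.494)/(1 + 0.815×0.494) = 1.309/1.40261 = 0.9333

u ≈ 0.9333c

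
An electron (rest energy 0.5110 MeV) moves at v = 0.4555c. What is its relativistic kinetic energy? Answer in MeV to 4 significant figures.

K ≈ 0.06301 MeV

γ = 1/√(1 − 0.4555²) = 1.12330
K = (γ − 1)m₀c² = (1.12330 − 1) × 0.5110 MeV = 0.123298 × 0.5110 MeV = 0.06301 MeV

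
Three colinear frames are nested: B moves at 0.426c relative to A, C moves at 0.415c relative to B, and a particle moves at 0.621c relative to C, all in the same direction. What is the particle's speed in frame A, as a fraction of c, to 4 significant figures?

u ≈ 0.9251c

Compose boost 2: (0.415 + 0.426)/(1 + 0.415×0.426) = 0.8410/1.17679 = 0.714656
Compose boost 3: (0.621 + 0.714656)/(1 + 0.621×0.714656) = 1.33566/1.44380 = 0.9251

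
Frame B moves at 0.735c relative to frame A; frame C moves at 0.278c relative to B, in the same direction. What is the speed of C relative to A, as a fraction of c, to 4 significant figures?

Compose boost 2: (0.278 + 0.735)/(1 + 0.278×0.735) = 1.013/1.20433 = 0.8411

u ≈ 0.8411c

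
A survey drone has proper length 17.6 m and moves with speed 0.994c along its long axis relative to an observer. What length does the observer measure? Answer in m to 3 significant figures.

γ = 1/√(1 − 0.994²) = 9.1424
Length contraction: L = L₀/γ = 17.6/9.1424 = 1.93 m

L ≈ 1.93 m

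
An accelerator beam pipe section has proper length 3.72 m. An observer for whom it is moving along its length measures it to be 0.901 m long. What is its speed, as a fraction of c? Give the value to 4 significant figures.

γ = L₀/L = 3.72/0.901 = 4.12875
β = √(1 − 1/γ²) = 0.9702

β ≈ 0.9702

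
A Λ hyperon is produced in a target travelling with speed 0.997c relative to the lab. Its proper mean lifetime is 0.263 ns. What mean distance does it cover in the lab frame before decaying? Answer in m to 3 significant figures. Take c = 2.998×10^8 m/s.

γ = 1/√(1 − 0.997²) = 12.920
Dilated lifetime: Δt = γτ₀ = 12.920 × 0.263 ns = 3.3979 ns
d = vΔt = 0.997c × 3.3979 ns = 2.9890×10^8 m/s × 3.3979×10^-9 s = 1.02 m

d ≈ 1.02 m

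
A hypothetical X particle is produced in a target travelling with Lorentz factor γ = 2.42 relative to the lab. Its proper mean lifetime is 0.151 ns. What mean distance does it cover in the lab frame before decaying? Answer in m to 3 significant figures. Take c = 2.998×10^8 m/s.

d ≈ 0.0998 m

β = √(1 − 1/γ²) = √(1 − 1/2.42²) = 0.91063
Dilated lifetime: Δt = γτ₀ = 2.42 × 0.151 ns = 0.36542 ns
d = vΔt = 0.91063c × 0.36542 ns = 2.7301×10^8 m/s × 3.6542×10^-10 s = 0.0998 m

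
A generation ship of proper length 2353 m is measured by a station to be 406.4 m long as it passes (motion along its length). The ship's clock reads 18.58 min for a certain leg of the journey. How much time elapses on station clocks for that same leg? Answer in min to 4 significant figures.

Δt ≈ 107.6 min

Length contraction ⇒ γ = L₀/L = 2353/406.4 = 5.78986
Time dilation: Δt = γτ₀ = 5.78986 × 18.58 min = 107.6 min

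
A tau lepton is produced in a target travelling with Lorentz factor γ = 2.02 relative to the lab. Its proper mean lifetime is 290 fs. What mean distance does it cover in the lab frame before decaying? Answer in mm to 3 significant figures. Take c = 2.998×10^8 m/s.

d ≈ 0.153 mm

β = √(1 − 1/γ²) = √(1 − 1/2.02²) = 0.86886
Dilated lifetime: Δt = γτ₀ = 2.02 × 290 fs = 585.80 fs
d = vΔt = 0.86886c × 585.80 fs = 2.6049×10^8 m/s × 5.8580×10^-13 s = 0.153 mm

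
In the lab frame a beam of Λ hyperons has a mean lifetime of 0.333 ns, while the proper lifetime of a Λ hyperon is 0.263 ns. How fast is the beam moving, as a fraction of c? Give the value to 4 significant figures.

β ≈ 0.6134

γ = Δt/τ₀ = 0.333/0.263 = 1.26616
β = √(1 − 1/γ²) = √(1 − 1/1.26616²) = 0.6134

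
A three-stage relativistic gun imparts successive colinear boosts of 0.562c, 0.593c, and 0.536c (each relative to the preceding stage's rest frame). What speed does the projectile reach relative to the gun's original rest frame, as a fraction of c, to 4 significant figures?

Compose boost 2: (0.593 + 0.562)/(1 + 0.593×0.562) = 1.155/1.33327 = 0.866294
Compose boost 3: (0.536 + 0.866294)/(1 + 0.536×0.866294) = 1.40229/1.46433 = 0.9576

u ≈ 0.9576c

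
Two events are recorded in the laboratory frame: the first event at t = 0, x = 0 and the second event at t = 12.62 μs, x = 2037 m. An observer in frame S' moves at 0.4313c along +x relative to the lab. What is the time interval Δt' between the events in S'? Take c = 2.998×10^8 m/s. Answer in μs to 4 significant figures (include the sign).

γ = 1/√(1 − 0.4313²) = 1.10839
Δt' = γ(Δt − vΔx/c²) = 1.10839 × (12.62 μs − 0.4313×2037 m / (2.998×10^8 m/s))
= 1.10839 × (9.68952 μs) = 10.74 μs

Δt' ≈ 10.74 μs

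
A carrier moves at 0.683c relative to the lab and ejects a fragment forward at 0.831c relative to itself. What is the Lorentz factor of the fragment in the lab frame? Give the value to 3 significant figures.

γ ≈ 3.86

u_lab = (0.831 + 0.683)/(1 + 0.831×0.683) = 1.514/1.56757 = 0.965824
γ = 1/√(1 − 0.965824²) = 3.86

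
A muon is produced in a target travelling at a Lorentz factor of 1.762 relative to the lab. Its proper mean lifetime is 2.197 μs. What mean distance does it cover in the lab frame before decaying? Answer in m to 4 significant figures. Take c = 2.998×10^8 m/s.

d ≈ 955.5 m

β = √(1 − 1/γ²) = √(1 − 1/1.762²) = 0.823348
Dilated lifetime: Δt = γτ₀ = 1.762 × 2.197 μs = 3.87111 μs
d = vΔt = 0.823348c × 3.87111 μs = 2.46840×10^8 m/s × 3.87111×10^-6 s = 955.5 m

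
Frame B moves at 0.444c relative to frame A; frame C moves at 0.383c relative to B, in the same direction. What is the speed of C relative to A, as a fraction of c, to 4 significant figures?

u ≈ 0.7068c

Compose boost 2: (0.383 + 0.444)/(1 + 0.383×0.444) = 0.8270/1.17005 = 0.7068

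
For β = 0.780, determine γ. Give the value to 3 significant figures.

γ ≈ 1.60

γ = 1/√(1 − β²) = 1/√(1 − 0.780²) = 1/√(0.39160) = 1.60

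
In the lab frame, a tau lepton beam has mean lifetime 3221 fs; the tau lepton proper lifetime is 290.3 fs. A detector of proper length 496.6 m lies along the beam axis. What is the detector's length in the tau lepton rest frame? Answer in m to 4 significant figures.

Time dilation ⇒ γ = Δt/τ₀ = 3221/290.3 = 11.0954
Length contraction: L = L₀/γ = 496.6/11.0954 = 44.76 m

L ≈ 44.76 m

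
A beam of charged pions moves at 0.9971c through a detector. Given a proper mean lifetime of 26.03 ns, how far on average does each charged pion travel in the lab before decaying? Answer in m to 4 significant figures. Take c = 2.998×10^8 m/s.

d ≈ 102.2 m

γ = 1/√(1 − 0.9971²) = 13.1402
Dilated lifetime: Δt = γτ₀ = 13.1402 × 26.03 ns = 342.039 ns
d = vΔt = 0.9971c × 342.039 ns = 2.98931×10^8 m/s × 3.42039×10^-7 s = 102.2 m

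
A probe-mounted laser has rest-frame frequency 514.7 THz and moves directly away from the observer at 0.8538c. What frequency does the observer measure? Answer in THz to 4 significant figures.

Relativistic Doppler: f_obs = f_src √((1−β)/(1+β))
= 514.7 × √(0.146200/1.85380) = 514.7 × 0.280829 = 144.5 THz

f_obs ≈ 144.5 THz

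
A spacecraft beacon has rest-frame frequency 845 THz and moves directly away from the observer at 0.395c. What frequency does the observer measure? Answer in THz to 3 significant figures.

Relativistic Doppler: f_obs = f_src √((1−β)/(1+β))
= 845 × √(0.60500/1.3950) = 845 × 0.65855 = 556 THz

f_obs ≈ 556 THz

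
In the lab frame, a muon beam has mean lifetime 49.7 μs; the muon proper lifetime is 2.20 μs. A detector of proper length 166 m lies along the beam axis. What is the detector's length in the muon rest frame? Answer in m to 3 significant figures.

Time dilation ⇒ γ = Δt/τ₀ = 49.7/2.20 = 22.591
Length contraction: L = L₀/γ = 166/22.591 = 7.35 m

L ≈ 7.35 m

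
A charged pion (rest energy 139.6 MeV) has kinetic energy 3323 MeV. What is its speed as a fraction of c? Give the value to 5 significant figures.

β ≈ 0.99919

γ = 1 + K/(m₀c²) = 1 + 3323/139.6 = 24.80372
β = √(1 − 1/γ²) = 0.99919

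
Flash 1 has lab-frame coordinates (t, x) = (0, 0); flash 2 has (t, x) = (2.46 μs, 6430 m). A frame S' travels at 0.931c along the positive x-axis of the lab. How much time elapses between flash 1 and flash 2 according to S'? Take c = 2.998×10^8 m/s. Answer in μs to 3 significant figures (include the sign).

γ = 1/√(1 − 0.931²) = 2.7396
Δt' = γ(Δt − vΔx/c²) = 2.7396 × (2.46 μs − 0.931×6430 m / (2.998×10^8 m/s))
= 2.7396 × (-17.508 μs) = -48.0 μs

Δt' ≈ -48.0 μs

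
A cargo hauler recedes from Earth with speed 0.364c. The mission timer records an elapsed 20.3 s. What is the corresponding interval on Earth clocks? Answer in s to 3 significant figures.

γ = 1/√(1 − 0.364²) = 1.0737
Time dilation: Δt = γτ₀ = 1.0737 × 20.3 s = 21.8 s

Δt ≈ 21.8 s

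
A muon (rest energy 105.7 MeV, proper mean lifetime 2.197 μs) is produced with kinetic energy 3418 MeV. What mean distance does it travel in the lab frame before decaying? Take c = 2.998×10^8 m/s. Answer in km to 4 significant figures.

d ≈ 21.95 km

γ = 1 + K/(m₀c²) = 1 + 3418/105.7 = 33.3368
β = √(1 − 1/γ²) = 0.999550
Dilated lifetime: γτ₀ = 33.3368 × 2.197 μs = 73.2410 μs
d = βc·γτ₀ = 0.999550 × (2.998×10^8 m/s) × 7.32410×10^-5 s = 21.95 km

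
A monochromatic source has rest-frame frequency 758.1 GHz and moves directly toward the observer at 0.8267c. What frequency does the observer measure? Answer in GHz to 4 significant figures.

Relativistic Doppler: f_obs = f_src √((1+β)/(1−β))
= 758.1 × √(1.82670/0.173300) = 758.1 × 3.24664 = 2461 GHz

f_obs ≈ 2461 GHz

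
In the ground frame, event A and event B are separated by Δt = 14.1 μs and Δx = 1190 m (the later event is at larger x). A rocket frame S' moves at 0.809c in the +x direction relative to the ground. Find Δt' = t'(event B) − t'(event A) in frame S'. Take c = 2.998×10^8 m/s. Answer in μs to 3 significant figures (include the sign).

γ = 1/√(1 − 0.809²) = 1.7012
Δt' = γ(Δt − vΔx/c²) = 1.7012 × (14.1 μs − 0.809×1190 m / (2.998×10^8 m/s))
= 1.7012 × (10.889 μs) = 18.5 μs

Δt' ≈ 18.5 μs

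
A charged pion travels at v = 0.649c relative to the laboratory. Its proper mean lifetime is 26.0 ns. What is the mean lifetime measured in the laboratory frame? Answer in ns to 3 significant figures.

Δt ≈ 34.2 ns

γ = 1/√(1 − 0.649²) = 1.3144
Time dilation: Δt = γτ₀ = 1.3144 × 26.0 ns = 34.2 ns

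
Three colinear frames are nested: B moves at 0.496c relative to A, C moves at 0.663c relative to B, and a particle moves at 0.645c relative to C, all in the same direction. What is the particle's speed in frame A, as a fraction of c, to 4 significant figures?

Compose boost 2: (0.663 + 0.496)/(1 + 0.663×0.496) = 1.159/1.32885 = 0.872184
Compose boost 3: (0.645 + 0.872184)/(1 + 0.645×0.872184) = 1.51718/1.56256 = 0.9710

u ≈ 0.9710c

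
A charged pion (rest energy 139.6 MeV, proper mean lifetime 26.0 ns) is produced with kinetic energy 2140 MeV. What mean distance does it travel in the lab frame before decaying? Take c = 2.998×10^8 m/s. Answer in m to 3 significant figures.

γ = 1 + K/(m₀c²) = 1 + 2140/139.6 = 16.330
β = √(1 − 1/γ²) = 0.99812
Dilated lifetime: γτ₀ = 16.330 × 26.0 ns = 424.57 ns
d = βc·γτ₀ = 0.99812 × (2.998×10^8 m/s) × 4.2457×10^-7 s = 127 m

d ≈ 127 m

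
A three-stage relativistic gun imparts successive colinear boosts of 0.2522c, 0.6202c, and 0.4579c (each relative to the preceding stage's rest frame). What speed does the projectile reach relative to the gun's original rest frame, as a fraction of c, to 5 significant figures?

u ≈ 0.90104c

Compose boost 2: (0.6202 + 0.2522)/(1 + 0.6202×0.2522) = 0.87240/1.156414 = 0.7544008
Compose boost 3: (0.4579 + 0.7544008)/(1 + 0.4579×0.7544008) = 1.212301/1.345440 = 0.90104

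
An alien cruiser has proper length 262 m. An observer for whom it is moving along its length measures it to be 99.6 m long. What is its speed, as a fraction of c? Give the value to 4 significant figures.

β ≈ 0.9249

γ = L₀/L = 262/99.6 = 2.63052
β = √(1 − 1/γ²) = 0.9249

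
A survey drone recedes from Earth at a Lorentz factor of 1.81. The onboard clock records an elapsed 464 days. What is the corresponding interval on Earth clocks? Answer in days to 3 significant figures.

γ = 1.81 (given)
Time dilation: Δt = γτ₀ = 1.81 × 464 days = 840 days

Δt ≈ 840 days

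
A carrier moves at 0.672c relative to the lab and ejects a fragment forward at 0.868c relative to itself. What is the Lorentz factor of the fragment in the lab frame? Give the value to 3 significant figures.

u_lab = (0.868 + 0.672)/(1 + 0.868×0.672) = 1.540/1.58330 = 0.972655
γ = 1/√(1 − 0.972655²) = 4.31

γ ≈ 4.31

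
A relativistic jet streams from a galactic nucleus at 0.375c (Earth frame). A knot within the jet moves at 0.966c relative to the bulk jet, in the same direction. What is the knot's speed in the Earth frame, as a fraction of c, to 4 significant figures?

u ≈ 0.9844c

Relativistic velocity addition: u = (u' + v)/(1 + u'v/c²)
= (0.966 + 0.375)/(1 + 0.966×0.375) = 1.341/1.36225 = 0.9844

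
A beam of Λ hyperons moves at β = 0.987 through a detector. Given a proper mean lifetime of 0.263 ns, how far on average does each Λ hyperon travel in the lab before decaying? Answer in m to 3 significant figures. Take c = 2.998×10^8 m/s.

γ = 1/√(1 − 0.987²) = 6.2220
Dilated lifetime: Δt = γτ₀ = 6.2220 × 0.263 ns = 1.6364 ns
d = vΔt = 0.987c × 1.6364 ns = 2.9590×10^8 m/s × 1.6364×10^-9 s = 0.484 m

d ≈ 0.484 m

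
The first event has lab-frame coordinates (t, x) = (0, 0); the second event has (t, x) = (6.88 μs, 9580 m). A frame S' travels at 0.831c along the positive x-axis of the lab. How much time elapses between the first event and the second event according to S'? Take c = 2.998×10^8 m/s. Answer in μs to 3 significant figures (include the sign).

γ = 1/√(1 − 0.831²) = 1.7977
Δt' = γ(Δt − vΔx/c²) = 1.7977 × (6.88 μs − 0.831×9580 m / (2.998×10^8 m/s))
= 1.7977 × (-19.674 μs) = -35.4 μs

Δt' ≈ -35.4 μs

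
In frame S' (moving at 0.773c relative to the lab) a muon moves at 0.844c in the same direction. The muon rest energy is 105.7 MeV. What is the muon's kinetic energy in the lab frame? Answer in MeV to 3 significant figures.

u_lab = (0.844 + 0.773)/(1 + 0.844×0.773) = 0.978570
γ = 1/√(1 − 0.978570²) = 4.8563
K = (γ − 1)m₀c² = (4.8563 − 1) × 105.7 = 3.8563 × 105.7 = 408 MeV

K ≈ 408 MeV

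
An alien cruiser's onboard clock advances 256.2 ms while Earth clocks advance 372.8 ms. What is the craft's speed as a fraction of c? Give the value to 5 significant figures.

γ = Δt/τ₀ = 372.8/256.2 = 1.455113
β = √(1 − 1/γ²) = √(1 − 1/1.455113²) = 0.72644

β ≈ 0.72644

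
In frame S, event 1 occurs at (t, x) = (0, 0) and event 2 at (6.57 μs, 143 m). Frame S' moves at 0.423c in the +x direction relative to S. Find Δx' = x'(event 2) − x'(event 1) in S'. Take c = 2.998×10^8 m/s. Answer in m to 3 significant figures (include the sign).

Δx' ≈ -762 m

γ = 1/√(1 − 0.423²) = 1.1036
Δx' = γ(Δx − vΔt) = 1.1036 × (143 m − 0.423×(2.998×10^8 m/s)×6.57×10^-6 s)
= 1.1036 × (-690.18 m) = -762 m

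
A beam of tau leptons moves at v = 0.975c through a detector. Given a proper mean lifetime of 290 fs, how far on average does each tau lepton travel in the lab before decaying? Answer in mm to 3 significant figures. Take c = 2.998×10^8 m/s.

γ = 1/√(1 − 0.975²) = 4.5004
Dilated lifetime: Δt = γτ₀ = 4.5004 × 290 fs = 1305.1 fs
d = vΔt = 0.975c × 1305.1 fs = 2.9230×10^8 m/s × 1.3051×10^-12 s = 0.381 mm

d ≈ 0.381 mm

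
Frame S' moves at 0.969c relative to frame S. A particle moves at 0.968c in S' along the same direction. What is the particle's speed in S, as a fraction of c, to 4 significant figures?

Relativistic velocity addition: u = (u' + v)/(1 + u'v/c²)
= (0.968 + 0.969)/(1 + 0.968×0.969) = 1.937/1.93799 = 0.9995

u ≈ 0.9995c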